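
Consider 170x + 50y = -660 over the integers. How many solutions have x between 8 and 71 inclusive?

12

gcd(170, 50):
  170 = 3×50 + 20
  50 = 2×20 + 10
  20 = 2×10
so gcd(170, 50) = 10.
Back-substitute for Bézout coefficients:
  10 = 50 - 2×20
  ... = 170×(-2) + 50×(7)
Scale by -66: particular solution (132, -462); reduce x mod 5: (2, -20).
General solution: x = 2 + 5t, y = -20 - 17t for integer t.
8 ≤ 2 + 5t ≤ 71 gives t ∈ [2, 13], which is 12 values.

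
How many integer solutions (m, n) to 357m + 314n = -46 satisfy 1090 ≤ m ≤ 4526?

11

gcd(357, 314) = 1.
By Bézout, 357·(-73) + 314·(83) = 1.
Particular solution: (218, -248).
General solution: m = 218 + 314t, n = -248 - 357t for integer t.
1090 ≤ 218 + 314t ≤ 4526 gives t ∈ [3, 13], which is 11 values.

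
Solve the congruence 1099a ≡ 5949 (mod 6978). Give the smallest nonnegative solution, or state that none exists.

4977

gcd(6978, 1099) = 1.
1 divides 5949, so solutions exist.
By Bézout, 1099·(-527) + 6978·(83) = 1.
So 1099·(-527) ≡ 1 (mod 6978); multiply by 5949: a ≡ -3135123 (mod 6978).
Smallest nonnegative: a = -3135123 mod 6978 = 4977.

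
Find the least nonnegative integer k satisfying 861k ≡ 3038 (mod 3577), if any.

gcd(3577, 861):
  3577 = 4×861 + 133
  861 = 6×133 + 63
  133 = 2×63 + 7
  63 = 9×7
so gcd(3577, 861) = 7.
7 divides 3038, so solutions exist.
Back-substitute for Bézout coefficients:
  7 = 133 - 2×63
  ... = 861×(-54) + 3577×(13)
So 861×(-54) ≡ 7 (mod 3577); multiply by 434: k ≡ -23436 (mod 511).
Smallest nonnegative: k = -23436 mod 511 = 70.

70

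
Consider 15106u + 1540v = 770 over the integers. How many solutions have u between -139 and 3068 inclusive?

gcd(15106, 1540):
  15106 = 9×1540 + 1246
  1540 = 1×1246 + 294
  1246 = 4×294 + 70
  294 = 4×70 + 14
  70 = 5×14
so gcd(15106, 1540) = 14.
Back-substitute for Bézout coefficients:
  14 = 294 - 4×70
  ... = 15106×(-21) + 1540×(206)
Scale by 55: particular solution (-1155, 11330); reduce u mod 110: (55, -539).
General solution: u = 55 + 110t, v = -539 - 1079t for integer t.
-139 ≤ 55 + 110t ≤ 3068 gives t ∈ [-1, 27], which is 29 values.

29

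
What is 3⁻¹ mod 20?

7

gcd(20, 3) = 1.
By Bézout, 3*(7) + 20*(-1) = 1.
So 3*7 ≡ 1 (mod 20), and 7 mod 20 = 7.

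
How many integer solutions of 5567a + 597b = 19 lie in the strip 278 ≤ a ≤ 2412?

gcd(5567, 597):
  5567 = 9·597 + 194
  597 = 3·194 + 15
  194 = 12·15 + 14
  15 = 1·14 + 1
  14 = 14·1
so gcd(5567, 597) = 1.
Back-substitute for Bézout coefficients:
  1 = 15 - 1·14
  ... = 5567·(-40) + 597·(373)
Scale by 19: particular solution (-760, 7087); reduce a mod 597: (434, -4047).
General solution: a = 434 + 597t, b = -4047 - 5567t for integer t.
278 ≤ 434 + 597t ≤ 2412 gives t ∈ [0, 3], which is 4 values.

4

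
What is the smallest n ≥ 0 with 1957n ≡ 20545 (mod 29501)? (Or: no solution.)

3749

gcd(29501, 1957) = 1  (29501 = 15*1957 + 146, 1957 = 13*146 + 59, 146 = 2*59 + 28, 59 = 2*28 + 3, 28 = 9*3 + 1, 3 = 3*1).
1 divides 20545, so solutions exist.
Back-substituting, 1957*(-9497) + 29501*(630) = 1.
So 1957*(-9497) ≡ 1 (mod 29501); multiply by 20545: n ≡ -195115865 (mod 29501).
Smallest nonnegative: n = -195115865 mod 29501 = 3749.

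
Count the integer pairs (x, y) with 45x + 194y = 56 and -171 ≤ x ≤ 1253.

7

gcd(194, 45) = 1.
By Bézout, 45×(69) + 194×(-16) = 1.
Particular solution: (178, -41).
General solution: x = 178 + 194t, y = -41 - 45t for integer t.
-171 ≤ 178 + 194t ≤ 1253 gives t ∈ [-1, 5], which is 7 values.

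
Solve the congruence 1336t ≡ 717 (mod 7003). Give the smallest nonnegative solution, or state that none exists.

gcd(7003, 1336) = 1.
1 divides 717, so solutions exist.
By Bézout, 1336·(-477) + 7003·(91) = 1.
So 1336·(-477) ≡ 1 (mod 7003); multiply by 717: t ≡ -342009 (mod 7003).
Smallest nonnegative: t = -342009 mod 7003 = 1138.

1138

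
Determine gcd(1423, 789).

1

gcd(1423, 789) = 1  (1423 = 1×789 + 634, 789 = 1×634 + 155, 634 = 4×155 + 14, 155 = 11×14 + 1, 14 = 14×1).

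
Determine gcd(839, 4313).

gcd(4313, 839):
  4313 = 5·839 + 118
  839 = 7·118 + 13
  118 = 9·13 + 1
  13 = 13·1
so gcd(4313, 839) = 1.

1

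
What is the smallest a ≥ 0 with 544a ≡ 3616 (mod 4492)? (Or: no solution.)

gcd(4492, 544) = 4  (4492 = 8×544 + 140, 544 = 3×140 + 124, 140 = 1×124 + 16, 124 = 7×16 + 12, 16 = 1×12 + 4, 12 = 3×4).
4 divides 3616, so solutions exist.
Back-substituting, 544×(-289) + 4492×(35) = 4.
So 544×(-289) ≡ 4 (mod 4492); multiply by 904: a ≡ -261256 (mod 1123).
Smallest nonnegative: a = -261256 mod 1123 = 403.

403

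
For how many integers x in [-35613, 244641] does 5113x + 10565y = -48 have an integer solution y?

26

gcd(10565, 5113) = 1.
By Bézout, 5113×(3397) + 10565×(-1644) = 1.
Particular solution: (5984, -2896).
General solution: x = 5984 + 10565t, y = -2896 - 5113t for integer t.
-35613 ≤ 5984 + 10565t ≤ 244641 gives t ∈ [-3, 22], which is 26 values.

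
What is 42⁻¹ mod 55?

gcd(55, 42):
  55 = 1·42 + 13
  42 = 3·13 + 3
  13 = 4·3 + 1
  3 = 3·1
so gcd(55, 42) = 1.
Back-substitute for Bézout coefficients:
  1 = 13 - 4·3
  ... = 42·(-17) + 55·(13)
So 42·-17 ≡ 1 (mod 55), and -17 mod 55 = 38.

38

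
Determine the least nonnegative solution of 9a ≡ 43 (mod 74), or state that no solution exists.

gcd(74, 9):
  74 = 8·9 + 2
  9 = 4·2 + 1
  2 = 2·1
so gcd(74, 9) = 1.
1 divides 43, so solutions exist.
Back-substitute for Bézout coefficients:
  1 = 9 - 4·2
  ... = 9·(33) + 74·(-4)
So 9·(33) ≡ 1 (mod 74); multiply by 43: a ≡ 1419 (mod 74).
Smallest nonnegative: a = 1419 mod 74 = 13.

13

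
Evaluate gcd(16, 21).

1

gcd(21, 16):
  21 = 1×16 + 5
  16 = 3×5 + 1
  5 = 5×1
so gcd(21, 16) = 1.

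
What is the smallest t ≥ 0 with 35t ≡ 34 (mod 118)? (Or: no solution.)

92

gcd(118, 35):
  118 = 3*35 + 13
  35 = 2*13 + 9
  13 = 1*9 + 4
  9 = 2*4 + 1
  4 = 4*1
so gcd(118, 35) = 1.
1 divides 34, so solutions exist.
Back-substitute for Bézout coefficients:
  1 = 9 - 2*4
  ... = 35*(27) + 118*(-8)
So 35*(27) ≡ 1 (mod 118); multiply by 34: t ≡ 918 (mod 118).
Smallest nonnegative: t = 918 mod 118 = 92.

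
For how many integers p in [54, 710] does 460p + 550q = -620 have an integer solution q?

12

gcd(550, 460):
  550 = 1·460 + 90
  460 = 5·90 + 10
  90 = 9·10
so gcd(550, 460) = 10.
Back-substitute for Bézout coefficients:
  10 = 460 - 5·90
  ... = 460·(6) + 550·(-5)
Scale by -62: particular solution (-372, 310); reduce p mod 55: (13, -12).
General solution: p = 13 + 55t, q = -12 - 46t for integer t.
54 ≤ 13 + 55t ≤ 710 gives t ∈ [1, 12], which is 12 values.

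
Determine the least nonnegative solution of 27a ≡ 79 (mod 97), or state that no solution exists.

gcd(97, 27):
  97 = 3*27 + 16
  27 = 1*16 + 11
  16 = 1*11 + 5
  11 = 2*5 + 1
  5 = 5*1
so gcd(97, 27) = 1.
1 divides 79, so solutions exist.
Back-substitute for Bézout coefficients:
  1 = 11 - 2*5
  ... = 27*(18) + 97*(-5)
So 27*(18) ≡ 1 (mod 97); multiply by 79: a ≡ 1422 (mod 97).
Smallest nonnegative: a = 1422 mod 97 = 64.

64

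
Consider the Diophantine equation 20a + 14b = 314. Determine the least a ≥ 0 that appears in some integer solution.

1

gcd(20, 14) = 2  (20 = 1*14 + 6, 14 = 2*6 + 2, 6 = 3*2).
2 divides 314, so solutions exist.
Back-substituting, 20*(-2) + 14*(3) = 2.
Scale by 314/2 = 157: (a₀, b₀) = (-314, 471).
General solution: a = -314 + 7t, b = 471 - 10t for integer t.
a ≥ 0: smallest is -314 mod 7 = 1 (at t = 45), with b = 21.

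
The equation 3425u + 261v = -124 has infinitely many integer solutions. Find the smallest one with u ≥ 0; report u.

94

gcd(3425, 261):
  3425 = 13×261 + 32
  261 = 8×32 + 5
  32 = 6×5 + 2
  5 = 2×2 + 1
  2 = 2×1
so gcd(3425, 261) = 1.
1 divides -124, so solutions exist.
Back-substitute for Bézout coefficients:
  1 = 5 - 2×2
  ... = 3425×(-106) + 261×(1391)
Scale by -124/1 = -124: (u₀, v₀) = (13144, -172484).
General solution: u = 13144 + 261t, v = -172484 - 3425t for integer t.
u ≥ 0: smallest is 13144 mod 261 = 94 (at t = -50), with v = -1234.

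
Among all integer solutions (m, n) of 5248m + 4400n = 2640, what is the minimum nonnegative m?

gcd(5248, 4400) = 16  (5248 = 1*4400 + 848, 4400 = 5*848 + 160, 848 = 5*160 + 48, 160 = 3*48 + 16, 48 = 3*16).
16 divides 2640, so solutions exist.
Back-substituting, 5248*(-83) + 4400*(99) = 16.
Scale by 2640/16 = 165: (m₀, n₀) = (-13695, 16335).
General solution: m = -13695 + 275t, n = 16335 - 328t for integer t.
m ≥ 0: smallest is -13695 mod 275 = 55 (at t = 50), with n = -65.

55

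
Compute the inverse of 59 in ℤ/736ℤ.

499

gcd(736, 59):
  736 = 12*59 + 28
  59 = 2*28 + 3
  28 = 9*3 + 1
  3 = 3*1
so gcd(736, 59) = 1.
Back-substitute for Bézout coefficients:
  1 = 28 - 9*3
  ... = 59*(-237) + 736*(19)
So 59*-237 ≡ 1 (mod 736), and -237 mod 736 = 499.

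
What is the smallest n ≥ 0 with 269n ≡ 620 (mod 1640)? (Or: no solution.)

gcd(1640, 269) = 1.
1 divides 620, so solutions exist.
By Bézout, 269·(189) + 1640·(-31) = 1.
So 269·(189) ≡ 1 (mod 1640); multiply by 620: n ≡ 117180 (mod 1640).
Smallest nonnegative: n = 117180 mod 1640 = 740.

740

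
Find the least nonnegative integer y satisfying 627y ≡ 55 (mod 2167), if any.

7

gcd(2167, 627):
  2167 = 3×627 + 286
  627 = 2×286 + 55
  286 = 5×55 + 11
  55 = 5×11
so gcd(2167, 627) = 11.
11 divides 55, so solutions exist.
Back-substitute for Bézout coefficients:
  11 = 286 - 5×55
  ... = 627×(-38) + 2167×(11)
So 627×(-38) ≡ 11 (mod 2167); multiply by 5: y ≡ -190 (mod 197).
Smallest nonnegative: y = -190 mod 197 = 7.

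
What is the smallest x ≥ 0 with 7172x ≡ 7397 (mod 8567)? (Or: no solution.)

gcd(8567, 7172):
  8567 = 1×7172 + 1395
  7172 = 5×1395 + 197
  1395 = 7×197 + 16
  197 = 12×16 + 5
  16 = 3×5 + 1
  5 = 5×1
so gcd(8567, 7172) = 1.
1 divides 7397, so solutions exist.
Back-substitute for Bézout coefficients:
  1 = 16 - 3×5
  ... = 7172×(-1609) + 8567×(1347)
So 7172×(-1609) ≡ 1 (mod 8567); multiply by 7397: x ≡ -11901773 (mod 8567).
Smallest nonnegative: x = -11901773 mod 8567 = 6357.

6357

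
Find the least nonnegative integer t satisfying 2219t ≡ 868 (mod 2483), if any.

862

gcd(2483, 2219):
  2483 = 1×2219 + 264
  2219 = 8×264 + 107
  264 = 2×107 + 50
  107 = 2×50 + 7
  50 = 7×7 + 1
  7 = 7×1
so gcd(2483, 2219) = 1.
1 divides 868, so solutions exist.
Back-substitute for Bézout coefficients:
  1 = 50 - 7×7
  ... = 2219×(-348) + 2483×(311)
So 2219×(-348) ≡ 1 (mod 2483); multiply by 868: t ≡ -302064 (mod 2483).
Smallest nonnegative: t = -302064 mod 2483 = 862.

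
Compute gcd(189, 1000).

gcd(1000, 189):
  1000 = 5·189 + 55
  189 = 3·55 + 24
  55 = 2·24 + 7
  24 = 3·7 + 3
  7 = 2·3 + 1
  3 = 3·1
so gcd(1000, 189) = 1.

1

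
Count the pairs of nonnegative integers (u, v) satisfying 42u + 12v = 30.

gcd(42, 12) = 6.
By Bézout, 42*(1) + 12*(-3) = 6.
One solution: (1, -1).
General: u = 1 + 2t, v = -1 - 7t.
u ≥ 0 ⇒ t ≥ 0; v ≥ 0 ⇒ t ≤ -1. So t ∈ [0, -1]: 0 solutions.

0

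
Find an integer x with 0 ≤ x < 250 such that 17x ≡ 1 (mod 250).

103

gcd(250, 17):
  250 = 14*17 + 12
  17 = 1*12 + 5
  12 = 2*5 + 2
  5 = 2*2 + 1
  2 = 2*1
so gcd(250, 17) = 1.
Back-substitute for Bézout coefficients:
  1 = 5 - 2*2
  ... = 17*(103) + 250*(-7)
So 17*103 ≡ 1 (mod 250), and 103 mod 250 = 103.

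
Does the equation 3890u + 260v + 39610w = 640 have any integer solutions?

yes

gcd(3890, 260):
  3890 = 14*260 + 250
  260 = 1*250 + 10
  250 = 25*10
so gcd(3890, 260) = 10.
gcd(10, 39610) = 10.
10 divides 640, so integer solutions exist.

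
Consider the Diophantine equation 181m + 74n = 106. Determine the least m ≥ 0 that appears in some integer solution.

gcd(181, 74) = 1.
1 divides 106, so solutions exist.
By Bézout, 181*(9) + 74*(-22) = 1.
Scale by 106/1 = 106: (m₀, n₀) = (954, -2332).
General solution: m = 954 + 74t, n = -2332 - 181t for integer t.
m ≥ 0: smallest is 954 mod 74 = 66 (at t = -12), with n = -160.

66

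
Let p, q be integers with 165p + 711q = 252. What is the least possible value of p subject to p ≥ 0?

36

gcd(711, 165):
  711 = 4·165 + 51
  165 = 3·51 + 12
  51 = 4·12 + 3
  12 = 4·3
so gcd(711, 165) = 3.
3 divides 252, so solutions exist.
Back-substitute for Bézout coefficients:
  3 = 51 - 4·12
  ... = 165·(-56) + 711·(13)
Scale by 252/3 = 84: (p₀, q₀) = (-4704, 1092).
General solution: p = -4704 + 237t, q = 1092 - 55t for integer t.
p ≥ 0: smallest is -4704 mod 237 = 36 (at t = 20), with q = -8.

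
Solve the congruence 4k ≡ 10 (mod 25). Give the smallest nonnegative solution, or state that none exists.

15

gcd(25, 4):
  25 = 6*4 + 1
  4 = 4*1
so gcd(25, 4) = 1.
1 divides 10, so solutions exist.
Back-substitute for Bézout coefficients:
  1 = 25 - 6*4
  ... = 4*(-6) + 25*(1)
So 4*(-6) ≡ 1 (mod 25); multiply by 10: k ≡ -60 (mod 25).
Smallest nonnegative: k = -60 mod 25 = 15.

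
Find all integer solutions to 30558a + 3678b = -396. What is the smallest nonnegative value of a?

564

gcd(30558, 3678):
  30558 = 8*3678 + 1134
  3678 = 3*1134 + 276
  1134 = 4*276 + 30
  276 = 9*30 + 6
  30 = 5*6
so gcd(30558, 3678) = 6.
6 divides -396, so solutions exist.
Back-substitute for Bézout coefficients:
  6 = 276 - 9*30
  ... = 30558*(-120) + 3678*(997)
Scale by -396/6 = -66: (a₀, b₀) = (7920, -65802).
General solution: a = 7920 + 613t, b = -65802 - 5093t for integer t.
a ≥ 0: smallest is 7920 mod 613 = 564 (at t = -12), with b = -4686.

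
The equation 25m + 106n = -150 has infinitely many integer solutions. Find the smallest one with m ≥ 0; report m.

100

gcd(106, 25) = 1.
1 divides -150, so solutions exist.
By Bézout, 25×(17) + 106×(-4) = 1.
Scale by -150/1 = -150: (m₀, n₀) = (-2550, 600).
General solution: m = -2550 + 106t, n = 600 - 25t for integer t.
m ≥ 0: smallest is -2550 mod 106 = 100 (at t = 25), with n = -25.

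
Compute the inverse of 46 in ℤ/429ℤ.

gcd(429, 46):
  429 = 9×46 + 15
  46 = 3×15 + 1
  15 = 15×1
so gcd(429, 46) = 1.
Back-substitute for Bézout coefficients:
  1 = 46 - 3×15
  ... = 46×(28) + 429×(-3)
So 46×28 ≡ 1 (mod 429), and 28 mod 429 = 28.

28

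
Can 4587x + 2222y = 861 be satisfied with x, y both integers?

no

gcd(4587, 2222) = 11.
11 does not divide 861 (remainder 3), so no integer solutions.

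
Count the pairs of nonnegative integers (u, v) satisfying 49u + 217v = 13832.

gcd(217, 49) = 7.
By Bézout, 49*(9) + 217*(-2) = 7.
One solution: (21, 59).
General: u = 21 + 31t, v = 59 - 7t.
u ≥ 0 ⇒ t ≥ 0; v ≥ 0 ⇒ t ≤ 8. So t ∈ [0, 8]: 9 solutions.

9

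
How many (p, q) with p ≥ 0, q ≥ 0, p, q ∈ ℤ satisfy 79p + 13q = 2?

0

gcd(79, 13) = 1.
By Bézout, 79·(1) + 13·(-6) = 1.
One solution: (2, -12).
General: p = 2 + 13t, q = -12 - 79t.
p ≥ 0 ⇒ t ≥ 0; q ≥ 0 ⇒ t ≤ -1. So t ∈ [0, -1]: 0 solutions.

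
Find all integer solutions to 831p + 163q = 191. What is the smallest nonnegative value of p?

gcd(831, 163) = 1  (831 = 5·163 + 16, 163 = 10·16 + 3, 16 = 5·3 + 1, 3 = 3·1).
1 divides 191, so solutions exist.
Back-substituting, 831·(51) + 163·(-260) = 1.
Scale by 191/1 = 191: (p₀, q₀) = (9741, -49660).
General solution: p = 9741 + 163t, q = -49660 - 831t for integer t.
p ≥ 0: smallest is 9741 mod 163 = 124 (at t = -59), with q = -631.

124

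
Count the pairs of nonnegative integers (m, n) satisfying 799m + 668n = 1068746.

gcd(799, 668) = 1.
By Bézout, 799×(51) + 668×(-61) = 1.
One solution: (586, 899).
General: m = 586 + 668t, n = 899 - 799t.
m ≥ 0 ⇒ t ≥ 0; n ≥ 0 ⇒ t ≤ 1. So t ∈ [0, 1]: 2 solutions.

2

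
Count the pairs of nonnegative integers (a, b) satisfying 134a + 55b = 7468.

gcd(134, 55):
  134 = 2·55 + 24
  55 = 2·24 + 7
  24 = 3·7 + 3
  7 = 2·3 + 1
  3 = 3·1
so gcd(134, 55) = 1.
Back-substitute for Bézout coefficients:
  1 = 7 - 2·3
  ... = 134·(-16) + 55·(39)
Scale by 7468: one solution is (-119488, 291252). Reduce a mod 55: (27, 70).
General: a = 27 + 55t, b = 70 - 134t.
a ≥ 0 ⇒ t ≥ 0; b ≥ 0 ⇒ t ≤ 0. So t ∈ [0, 0]: 1 solution.

1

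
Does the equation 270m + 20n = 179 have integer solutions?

no

gcd(270, 20) = 10  (270 = 13*20 + 10, 20 = 2*10).
10 does not divide 179 (remainder 9), so no integer solutions.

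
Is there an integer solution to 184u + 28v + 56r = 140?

gcd(184, 28):
  184 = 6*28 + 16
  28 = 1*16 + 12
  16 = 1*12 + 4
  12 = 3*4
so gcd(184, 28) = 4.
gcd(4, 56) = 4.
4 divides 140, so integer solutions exist.

yes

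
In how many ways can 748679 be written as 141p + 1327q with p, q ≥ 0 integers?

gcd(1327, 141):
  1327 = 9×141 + 58
  141 = 2×58 + 25
  58 = 2×25 + 8
  25 = 3×8 + 1
  8 = 8×1
so gcd(1327, 141) = 1.
Back-substitute for Bézout coefficients:
  1 = 25 - 3×8
  ... = 141×(160) + 1327×(-17)
Scale by 748679: one solution is (119788640, -12727543). Reduce p mod 1327: (350, 527).
General: p = 350 + 1327t, q = 527 - 141t.
p ≥ 0 ⇒ t ≥ 0; q ≥ 0 ⇒ t ≤ 3. So t ∈ [0, 3]: 4 solutions.

4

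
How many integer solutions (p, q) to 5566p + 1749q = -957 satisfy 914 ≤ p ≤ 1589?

5

gcd(5566, 1749):
  5566 = 3·1749 + 319
  1749 = 5·319 + 154
  319 = 2·154 + 11
  154 = 14·11
so gcd(5566, 1749) = 11.
Back-substitute for Bézout coefficients:
  11 = 319 - 2·154
  ... = 5566·(11) + 1749·(-35)
Scale by -87: particular solution (-957, 3045); reduce p mod 159: (156, -497).
General solution: p = 156 + 159t, q = -497 - 506t for integer t.
914 ≤ 156 + 159t ≤ 1589 gives t ∈ [5, 9], which is 5 values.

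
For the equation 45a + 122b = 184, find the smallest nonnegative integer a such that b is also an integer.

80

gcd(122, 45) = 1.
1 divides 184, so solutions exist.
By Bézout, 45·(19) + 122·(-7) = 1.
Scale by 184/1 = 184: (a₀, b₀) = (3496, -1288).
General solution: a = 3496 + 122t, b = -1288 - 45t for integer t.
a ≥ 0: smallest is 3496 mod 122 = 80 (at t = -28), with b = -28.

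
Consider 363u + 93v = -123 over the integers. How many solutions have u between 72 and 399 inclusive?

gcd(363, 93):
  363 = 3*93 + 84
  93 = 1*84 + 9
  84 = 9*9 + 3
  9 = 3*3
so gcd(363, 93) = 3.
Back-substitute for Bézout coefficients:
  3 = 84 - 9*9
  ... = 363*(10) + 93*(-39)
Scale by -41: particular solution (-410, 1599); reduce u mod 31: (24, -95).
General solution: u = 24 + 31t, v = -95 - 121t for integer t.
72 ≤ 24 + 31t ≤ 399 gives t ∈ [2, 12], which is 11 values.

11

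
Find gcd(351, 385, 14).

gcd(385, 351) = 1  (385 = 1*351 + 34, 351 = 10*34 + 11, 34 = 3*11 + 1, 11 = 11*1).
gcd(1, 14) = 1.

1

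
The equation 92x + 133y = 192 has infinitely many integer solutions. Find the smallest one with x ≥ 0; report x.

31

gcd(133, 92) = 1.
1 divides 192, so solutions exist.
By Bézout, 92*(-13) + 133*(9) = 1.
Scale by 192/1 = 192: (x₀, y₀) = (-2496, 1728).
General solution: x = -2496 + 133t, y = 1728 - 92t for integer t.
x ≥ 0: smallest is -2496 mod 133 = 31 (at t = 19), with y = -20.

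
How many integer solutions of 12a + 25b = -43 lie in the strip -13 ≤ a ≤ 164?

gcd(25, 12) = 1  (25 = 2·12 + 1, 12 = 12·1).
Back-substituting, 12·(-2) + 25·(1) = 1.
Scale by -43: particular solution (86, -43); reduce a mod 25: (11, -7).
General solution: a = 11 + 25t, b = -7 - 12t for integer t.
-13 ≤ 11 + 25t ≤ 164 gives t ∈ [0, 6], which is 7 values.

7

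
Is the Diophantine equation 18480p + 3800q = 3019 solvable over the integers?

gcd(18480, 3800) = 40  (18480 = 4*3800 + 3280, 3800 = 1*3280 + 520, 3280 = 6*520 + 160, 520 = 3*160 + 40, 160 = 4*40).
40 does not divide 3019 (remainder 19), so no integer solutions.

no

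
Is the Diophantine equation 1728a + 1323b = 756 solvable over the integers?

gcd(1728, 1323):
  1728 = 1×1323 + 405
  1323 = 3×405 + 108
  405 = 3×108 + 81
  108 = 1×81 + 27
  81 = 3×27
so gcd(1728, 1323) = 27.
27 divides 756, so integer solutions exist.

yes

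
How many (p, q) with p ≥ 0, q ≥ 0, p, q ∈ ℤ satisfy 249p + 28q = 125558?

18

gcd(249, 28) = 1  (249 = 8·28 + 25, 28 = 1·25 + 3, 25 = 8·3 + 1, 3 = 3·1).
Back-substituting, 249·(9) + 28·(-80) = 1.
Scale by 125558: one solution is (1130022, -10044640). Reduce p mod 28: (26, 4253).
General: p = 26 + 28t, q = 4253 - 249t.
p ≥ 0 ⇒ t ≥ 0; q ≥ 0 ⇒ t ≤ 17. So t ∈ [0, 17]: 18 solutions.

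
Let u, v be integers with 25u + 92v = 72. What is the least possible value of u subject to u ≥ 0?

gcd(92, 25):
  92 = 3·25 + 17
  25 = 1·17 + 8
  17 = 2·8 + 1
  8 = 8·1
so gcd(92, 25) = 1.
1 divides 72, so solutions exist.
Back-substitute for Bézout coefficients:
  1 = 17 - 2·8
  ... = 25·(-11) + 92·(3)
Scale by 72/1 = 72: (u₀, v₀) = (-792, 216).
General solution: u = -792 + 92t, v = 216 - 25t for integer t.
u ≥ 0: smallest is -792 mod 92 = 36 (at t = 9), with v = -9.

36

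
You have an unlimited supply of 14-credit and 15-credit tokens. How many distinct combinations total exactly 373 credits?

2

Need nonnegative integers with 14j + 15k = 373.
gcd(14, 15) = 1, and 14·(-1) + 15·(1) = 1.
So (j₀, k₀) = (-373, 373); general j = -373 + 15t, k = 373 - 14t.
j ≥ 0 ⇒ t ≥ 25; k ≥ 0 ⇒ t ≤ 26. That's 2 values of t.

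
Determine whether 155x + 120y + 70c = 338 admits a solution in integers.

no

gcd(155, 120):
  155 = 1*120 + 35
  120 = 3*35 + 15
  35 = 2*15 + 5
  15 = 3*5
so gcd(155, 120) = 5.
gcd(5, 70) = 5.
5 does not divide 338 (remainder 3), so no integer solutions.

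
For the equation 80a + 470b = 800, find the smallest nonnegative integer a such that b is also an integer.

10

gcd(470, 80) = 10  (470 = 5·80 + 70, 80 = 1·70 + 10, 70 = 7·10).
10 divides 800, so solutions exist.
Back-substituting, 80·(6) + 470·(-1) = 10.
Scale by 800/10 = 80: (a₀, b₀) = (480, -80).
General solution: a = 480 + 47t, b = -80 - 8t for integer t.
a ≥ 0: smallest is 480 mod 47 = 10 (at t = -10), with b = 0.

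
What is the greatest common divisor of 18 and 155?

gcd(155, 18) = 1  (155 = 8·18 + 11, 18 = 1·11 + 7, 11 = 1·7 + 4, 7 = 1·4 + 3, 4 = 1·3 + 1, 3 = 3·1).

1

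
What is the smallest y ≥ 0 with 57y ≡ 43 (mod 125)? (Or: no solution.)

49

gcd(125, 57) = 1  (125 = 2*57 + 11, 57 = 5*11 + 2, 11 = 5*2 + 1, 2 = 2*1).
1 divides 43, so solutions exist.
Back-substituting, 57*(-57) + 125*(26) = 1.
So 57*(-57) ≡ 1 (mod 125); multiply by 43: y ≡ -2451 (mod 125).
Smallest nonnegative: y = -2451 mod 125 = 49.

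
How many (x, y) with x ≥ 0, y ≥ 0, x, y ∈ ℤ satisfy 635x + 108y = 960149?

14

gcd(635, 108) = 1.
By Bézout, 635×(-25) + 108×(147) = 1.
One solution: (31, 8708).
General: x = 31 + 108t, y = 8708 - 635t.
x ≥ 0 ⇒ t ≥ 0; y ≥ 0 ⇒ t ≤ 13. So t ∈ [0, 13]: 14 solutions.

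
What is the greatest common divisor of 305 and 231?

gcd(305, 231) = 1  (305 = 1×231 + 74, 231 = 3×74 + 9, 74 = 8×9 + 2, 9 = 4×2 + 1, 2 = 2×1).

1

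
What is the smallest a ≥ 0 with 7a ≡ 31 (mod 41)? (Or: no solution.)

gcd(41, 7) = 1  (41 = 5×7 + 6, 7 = 1×6 + 1, 6 = 6×1).
1 divides 31, so solutions exist.
Back-substituting, 7×(6) + 41×(-1) = 1.
So 7×(6) ≡ 1 (mod 41); multiply by 31: a ≡ 186 (mod 41).
Smallest nonnegative: a = 186 mod 41 = 22.

22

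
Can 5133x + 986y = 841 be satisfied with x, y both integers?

yes

gcd(5133, 986) = 29.
29 divides 841, so integer solutions exist.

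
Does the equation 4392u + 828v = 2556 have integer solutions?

gcd(4392, 828) = 36.
36 divides 2556, so integer solutions exist.

yes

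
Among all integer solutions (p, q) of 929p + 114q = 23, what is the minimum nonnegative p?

gcd(929, 114) = 1  (929 = 8×114 + 17, 114 = 6×17 + 12, 17 = 1×12 + 5, 12 = 2×5 + 2, 5 = 2×2 + 1, 2 = 2×1).
1 divides 23, so solutions exist.
Back-substituting, 929×(47) + 114×(-383) = 1.
Scale by 23/1 = 23: (p₀, q₀) = (1081, -8809).
General solution: p = 1081 + 114t, q = -8809 - 929t for integer t.
p ≥ 0: smallest is 1081 mod 114 = 55 (at t = -9), with q = -448.

55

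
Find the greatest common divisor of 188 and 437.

1

gcd(437, 188) = 1  (437 = 2×188 + 61, 188 = 3×61 + 5, 61 = 12×5 + 1, 5 = 5×1).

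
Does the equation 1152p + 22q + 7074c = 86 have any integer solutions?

yes

gcd(1152, 22) = 2.
gcd(2, 7074) = 2.
2 divides 86, so integer solutions exist.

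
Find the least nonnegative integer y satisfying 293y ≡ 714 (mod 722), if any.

gcd(722, 293):
  722 = 2*293 + 136
  293 = 2*136 + 21
  136 = 6*21 + 10
  21 = 2*10 + 1
  10 = 10*1
so gcd(722, 293) = 1.
1 divides 714, so solutions exist.
Back-substitute for Bézout coefficients:
  1 = 21 - 2*10
  ... = 293*(69) + 722*(-28)
So 293*(69) ≡ 1 (mod 722); multiply by 714: y ≡ 49266 (mod 722).
Smallest nonnegative: y = 49266 mod 722 = 170.

170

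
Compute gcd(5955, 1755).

15

gcd(5955, 1755):
  5955 = 3×1755 + 690
  1755 = 2×690 + 375
  690 = 1×375 + 315
  375 = 1×315 + 60
  315 = 5×60 + 15
  60 = 4×15
so gcd(5955, 1755) = 15.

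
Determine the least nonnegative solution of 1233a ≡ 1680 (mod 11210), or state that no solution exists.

gcd(11210, 1233):
  11210 = 9×1233 + 113
  1233 = 10×113 + 103
  113 = 1×103 + 10
  103 = 10×10 + 3
  10 = 3×3 + 1
  3 = 3×1
so gcd(11210, 1233) = 1.
1 divides 1680, so solutions exist.
Back-substitute for Bézout coefficients:
  1 = 10 - 3×3
  ... = 1233×(-3373) + 11210×(371)
So 1233×(-3373) ≡ 1 (mod 11210); multiply by 1680: a ≡ -5666640 (mod 11210).
Smallest nonnegative: a = -5666640 mod 11210 = 5620.

5620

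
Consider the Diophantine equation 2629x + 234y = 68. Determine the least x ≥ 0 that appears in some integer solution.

gcd(2629, 234) = 1.
1 divides 68, so solutions exist.
By Bézout, 2629·(-17) + 234·(191) = 1.
Scale by 68/1 = 68: (x₀, y₀) = (-1156, 12988).
General solution: x = -1156 + 234t, y = 12988 - 2629t for integer t.
x ≥ 0: smallest is -1156 mod 234 = 14 (at t = 5), with y = -157.

14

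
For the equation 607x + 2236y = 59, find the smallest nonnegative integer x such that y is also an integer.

gcd(2236, 607):
  2236 = 3·607 + 415
  607 = 1·415 + 192
  415 = 2·192 + 31
  192 = 6·31 + 6
  31 = 5·6 + 1
  6 = 6·1
so gcd(2236, 607) = 1.
1 divides 59, so solutions exist.
Back-substitute for Bézout coefficients:
  1 = 31 - 5·6
  ... = 607·(-361) + 2236·(98)
Scale by 59/1 = 59: (x₀, y₀) = (-21299, 5782).
General solution: x = -21299 + 2236t, y = 5782 - 607t for integer t.
x ≥ 0: smallest is -21299 mod 2236 = 1061 (at t = 10), with y = -288.

1061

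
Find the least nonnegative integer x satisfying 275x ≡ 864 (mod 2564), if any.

gcd(2564, 275) = 1  (2564 = 9*275 + 89, 275 = 3*89 + 8, 89 = 11*8 + 1, 8 = 8*1).
1 divides 864, so solutions exist.
Back-substituting, 275*(-317) + 2564*(34) = 1.
So 275*(-317) ≡ 1 (mod 2564); multiply by 864: x ≡ -273888 (mod 2564).
Smallest nonnegative: x = -273888 mod 2564 = 460.

460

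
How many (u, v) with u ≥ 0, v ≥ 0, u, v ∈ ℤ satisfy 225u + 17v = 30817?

8

gcd(225, 17) = 1  (225 = 13·17 + 4, 17 = 4·4 + 1, 4 = 4·1).
Back-substituting, 225·(-4) + 17·(53) = 1.
Scale by 30817: one solution is (-123268, 1633301). Reduce u mod 17: (16, 1601).
General: u = 16 + 17t, v = 1601 - 225t.
u ≥ 0 ⇒ t ≥ 0; v ≥ 0 ⇒ t ≤ 7. So t ∈ [0, 7]: 8 solutions.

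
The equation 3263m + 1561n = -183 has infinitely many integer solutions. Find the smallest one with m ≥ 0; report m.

1294

gcd(3263, 1561) = 1  (3263 = 2×1561 + 141, 1561 = 11×141 + 10, 141 = 14×10 + 1, 10 = 10×1).
1 divides -183, so solutions exist.
Back-substituting, 3263×(155) + 1561×(-324) = 1.
Scale by -183/1 = -183: (m₀, n₀) = (-28365, 59292).
General solution: m = -28365 + 1561t, n = 59292 - 3263t for integer t.
m ≥ 0: smallest is -28365 mod 1561 = 1294 (at t = 19), with n = -2705.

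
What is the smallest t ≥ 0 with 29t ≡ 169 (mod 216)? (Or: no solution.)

gcd(216, 29) = 1.
1 divides 169, so solutions exist.
By Bézout, 29*(-67) + 216*(9) = 1.
So 29*(-67) ≡ 1 (mod 216); multiply by 169: t ≡ -11323 (mod 216).
Smallest nonnegative: t = -11323 mod 216 = 125.

125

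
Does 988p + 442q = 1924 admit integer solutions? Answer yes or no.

yes

gcd(988, 442) = 26.
26 divides 1924, so integer solutions exist.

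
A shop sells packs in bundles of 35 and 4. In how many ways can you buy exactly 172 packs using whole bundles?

2

Need nonnegative integers with 35j + 4k = 172.
gcd(35, 4) = 1, and 35·(-1) + 4·(9) = 1.
So (j₀, k₀) = (-172, 1548); general j = -172 + 4t, k = 1548 - 35t.
j ≥ 0 ⇒ t ≥ 43; k ≥ 0 ⇒ t ≤ 44. That's 2 values of t.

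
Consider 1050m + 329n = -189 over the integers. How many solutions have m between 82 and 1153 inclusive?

gcd(1050, 329):
  1050 = 3×329 + 63
  329 = 5×63 + 14
  63 = 4×14 + 7
  14 = 2×7
so gcd(1050, 329) = 7.
Back-substitute for Bézout coefficients:
  7 = 63 - 4×14
  ... = 1050×(21) + 329×(-67)
Scale by -27: particular solution (-567, 1809); reduce m mod 47: (44, -141).
General solution: m = 44 + 47t, n = -141 - 150t for integer t.
82 ≤ 44 + 47t ≤ 1153 gives t ∈ [1, 23], which is 23 values.

23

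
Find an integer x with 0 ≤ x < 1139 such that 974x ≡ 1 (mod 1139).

gcd(1139, 974) = 1  (1139 = 1×974 + 165, 974 = 5×165 + 149, 165 = 1×149 + 16, 149 = 9×16 + 5, 16 = 3×5 + 1, 5 = 5×1).
Back-substituting, 974×(-214) + 1139×(183) = 1.
So 974×-214 ≡ 1 (mod 1139), and -214 mod 1139 = 925.

925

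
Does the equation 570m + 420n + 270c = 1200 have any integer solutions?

yes

gcd(570, 420):
  570 = 1·420 + 150
  420 = 2·150 + 120
  150 = 1·120 + 30
  120 = 4·30
so gcd(570, 420) = 30.
gcd(30, 270) = 30.
30 divides 1200, so integer solutions exist.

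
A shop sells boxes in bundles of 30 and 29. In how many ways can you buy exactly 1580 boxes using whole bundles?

Need nonnegative integers with 30j + 29k = 1580.
gcd(30, 29) = 1, and 30·(1) + 29·(-1) = 1.
So (j₀, k₀) = (1580, -1580); general j = 1580 + 29t, k = -1580 - 30t.
j ≥ 0 ⇒ t ≥ -54; k ≥ 0 ⇒ t ≤ -53. That's 2 values of t.

2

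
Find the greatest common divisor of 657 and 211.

1

gcd(657, 211) = 1  (657 = 3·211 + 24, 211 = 8·24 + 19, 24 = 1·19 + 5, 19 = 3·5 + 4, 5 = 1·4 + 1, 4 = 4·1).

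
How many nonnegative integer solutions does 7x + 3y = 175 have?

9

gcd(7, 3) = 1  (7 = 2*3 + 1, 3 = 3*1).
Back-substituting, 7*(1) + 3*(-2) = 1.
Scale by 175: one solution is (175, -350). Reduce x mod 3: (1, 56).
General: x = 1 + 3t, y = 56 - 7t.
x ≥ 0 ⇒ t ≥ 0; y ≥ 0 ⇒ t ≤ 8. So t ∈ [0, 8]: 9 solutions.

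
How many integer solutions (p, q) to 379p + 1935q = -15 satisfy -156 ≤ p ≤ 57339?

29

gcd(1935, 379) = 1.
By Bézout, 379*(919) + 1935*(-180) = 1.
Particular solution: (1695, -332).
General solution: p = 1695 + 1935t, q = -332 - 379t for integer t.
-156 ≤ 1695 + 1935t ≤ 57339 gives t ∈ [0, 28], which is 29 values.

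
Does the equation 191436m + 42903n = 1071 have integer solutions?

yes

gcd(191436, 42903) = 21  (191436 = 4*42903 + 19824, 42903 = 2*19824 + 3255, 19824 = 6*3255 + 294, 3255 = 11*294 + 21, 294 = 14*21).
21 divides 1071, so integer solutions exist.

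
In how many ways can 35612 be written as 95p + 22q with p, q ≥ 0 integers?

17

gcd(95, 22):
  95 = 4*22 + 7
  22 = 3*7 + 1
  7 = 7*1
so gcd(95, 22) = 1.
Back-substitute for Bézout coefficients:
  1 = 22 - 3*7
  ... = 95*(-3) + 22*(13)
Scale by 35612: one solution is (-106836, 462956). Reduce p mod 22: (18, 1541).
General: p = 18 + 22t, q = 1541 - 95t.
p ≥ 0 ⇒ t ≥ 0; q ≥ 0 ⇒ t ≤ 16. So t ∈ [0, 16]: 17 solutions.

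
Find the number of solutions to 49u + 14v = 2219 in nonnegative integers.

23

gcd(49, 14):
  49 = 3×14 + 7
  14 = 2×7
so gcd(49, 14) = 7.
Back-substitute for Bézout coefficients:
  7 = 49 - 3×14
  ... = 49×(1) + 14×(-3)
Scale by 317: one solution is (317, -951). Reduce u mod 2: (1, 155).
General: u = 1 + 2t, v = 155 - 7t.
u ≥ 0 ⇒ t ≥ 0; v ≥ 0 ⇒ t ≤ 22. So t ∈ [0, 22]: 23 solutions.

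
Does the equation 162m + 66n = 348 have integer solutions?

gcd(162, 66):
  162 = 2×66 + 30
  66 = 2×30 + 6
  30 = 5×6
so gcd(162, 66) = 6.
6 divides 348, so integer solutions exist.

yes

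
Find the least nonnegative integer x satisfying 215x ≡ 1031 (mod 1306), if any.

1001

gcd(1306, 215):
  1306 = 6*215 + 16
  215 = 13*16 + 7
  16 = 2*7 + 2
  7 = 3*2 + 1
  2 = 2*1
so gcd(1306, 215) = 1.
1 divides 1031, so solutions exist.
Back-substitute for Bézout coefficients:
  1 = 7 - 3*2
  ... = 215*(571) + 1306*(-94)
So 215*(571) ≡ 1 (mod 1306); multiply by 1031: x ≡ 588701 (mod 1306).
Smallest nonnegative: x = 588701 mod 1306 = 1001.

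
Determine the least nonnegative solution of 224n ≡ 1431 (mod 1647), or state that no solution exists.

999

gcd(1647, 224) = 1  (1647 = 7·224 + 79, 224 = 2·79 + 66, 79 = 1·66 + 13, 66 = 5·13 + 1, 13 = 13·1).
1 divides 1431, so solutions exist.
Back-substituting, 224·(125) + 1647·(-17) = 1.
So 224·(125) ≡ 1 (mod 1647); multiply by 1431: n ≡ 178875 (mod 1647).
Smallest nonnegative: n = 178875 mod 1647 = 999.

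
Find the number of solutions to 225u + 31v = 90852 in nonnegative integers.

gcd(225, 31) = 1  (225 = 7·31 + 8, 31 = 3·8 + 7, 8 = 1·7 + 1, 7 = 7·1).
Back-substituting, 225·(4) + 31·(-29) = 1.
Scale by 90852: one solution is (363408, -2634708). Reduce u mod 31: (26, 2742).
General: u = 26 + 31t, v = 2742 - 225t.
u ≥ 0 ⇒ t ≥ 0; v ≥ 0 ⇒ t ≤ 12. So t ∈ [0, 12]: 13 solutions.

13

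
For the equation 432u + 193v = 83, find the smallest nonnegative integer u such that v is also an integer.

6

gcd(432, 193):
  432 = 2×193 + 46
  193 = 4×46 + 9
  46 = 5×9 + 1
  9 = 9×1
so gcd(432, 193) = 1.
1 divides 83, so solutions exist.
Back-substitute for Bézout coefficients:
  1 = 46 - 5×9
  ... = 432×(21) + 193×(-47)
Scale by 83/1 = 83: (u₀, v₀) = (1743, -3901).
General solution: u = 1743 + 193t, v = -3901 - 432t for integer t.
u ≥ 0: smallest is 1743 mod 193 = 6 (at t = -9), with v = -13.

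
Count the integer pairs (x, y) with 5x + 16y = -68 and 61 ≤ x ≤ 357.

gcd(16, 5):
  16 = 3*5 + 1
  5 = 5*1
so gcd(16, 5) = 1.
Back-substitute for Bézout coefficients:
  1 = 16 - 3*5
  ... = 5*(-3) + 16*(1)
Scale by -68: particular solution (204, -68); reduce x mod 16: (12, -8).
General solution: x = 12 + 16t, y = -8 - 5t for integer t.
61 ≤ 12 + 16t ≤ 357 gives t ∈ [4, 21], which is 18 values.

18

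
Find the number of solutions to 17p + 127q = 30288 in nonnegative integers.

gcd(127, 17) = 1.
By Bézout, 17*(15) + 127*(-2) = 1.
One solution: (41, 233).
General: p = 41 + 127t, q = 233 - 17t.
p ≥ 0 ⇒ t ≥ 0; q ≥ 0 ⇒ t ≤ 13. So t ∈ [0, 13]: 14 solutions.

14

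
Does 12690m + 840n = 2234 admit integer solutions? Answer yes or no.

gcd(12690, 840) = 30  (12690 = 15×840 + 90, 840 = 9×90 + 30, 90 = 3×30).
30 does not divide 2234 (remainder 14), so no integer solutions.

no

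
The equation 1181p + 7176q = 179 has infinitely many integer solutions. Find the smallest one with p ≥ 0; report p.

gcd(7176, 1181) = 1  (7176 = 6*1181 + 90, 1181 = 13*90 + 11, 90 = 8*11 + 2, 11 = 5*2 + 1, 2 = 2*1).
1 divides 179, so solutions exist.
Back-substituting, 1181*(3269) + 7176*(-538) = 1.
Scale by 179/1 = 179: (p₀, q₀) = (585151, -96302).
General solution: p = 585151 + 7176t, q = -96302 - 1181t for integer t.
p ≥ 0: smallest is 585151 mod 7176 = 3895 (at t = -81), with q = -641.

3895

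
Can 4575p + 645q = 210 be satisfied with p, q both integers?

gcd(4575, 645):
  4575 = 7*645 + 60
  645 = 10*60 + 45
  60 = 1*45 + 15
  45 = 3*15
so gcd(4575, 645) = 15.
15 divides 210, so integer solutions exist.

yes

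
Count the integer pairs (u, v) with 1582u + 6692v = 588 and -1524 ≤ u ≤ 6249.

17

gcd(6692, 1582):
  6692 = 4×1582 + 364
  1582 = 4×364 + 126
  364 = 2×126 + 112
  126 = 1×112 + 14
  112 = 8×14
so gcd(6692, 1582) = 14.
Back-substitute for Bézout coefficients:
  14 = 126 - 1×112
  ... = 1582×(55) + 6692×(-13)
Scale by 42: particular solution (2310, -546); reduce u mod 478: (398, -94).
General solution: u = 398 + 478t, v = -94 - 113t for integer t.
-1524 ≤ 398 + 478t ≤ 6249 gives t ∈ [-4, 12], which is 17 values.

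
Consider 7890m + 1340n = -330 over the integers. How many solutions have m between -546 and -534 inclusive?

gcd(7890, 1340):
  7890 = 5×1340 + 1190
  1340 = 1×1190 + 150
  1190 = 7×150 + 140
  150 = 1×140 + 10
  140 = 14×10
so gcd(7890, 1340) = 10.
Back-substitute for Bézout coefficients:
  10 = 150 - 1×140
  ... = 7890×(-9) + 1340×(53)
Scale by -33: particular solution (297, -1749); reduce m mod 134: (29, -171).
General solution: m = 29 + 134t, n = -171 - 789t for integer t.
-546 ≤ 29 + 134t ≤ -534 gives t ∈ [-4, -5], which is 0 values.

0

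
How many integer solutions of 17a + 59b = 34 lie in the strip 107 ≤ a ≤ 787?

gcd(59, 17) = 1  (59 = 3×17 + 8, 17 = 2×8 + 1, 8 = 8×1).
Back-substituting, 17×(7) + 59×(-2) = 1.
Scale by 34: particular solution (238, -68); reduce a mod 59: (2, 0).
General solution: a = 2 + 59t, b = 0 - 17t for integer t.
107 ≤ 2 + 59t ≤ 787 gives t ∈ [2, 13], which is 12 values.

12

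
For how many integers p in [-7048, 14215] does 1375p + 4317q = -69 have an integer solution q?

gcd(4317, 1375) = 1.
By Bézout, 1375·(697) + 4317·(-222) = 1.
Particular solution: (3711, -1182).
General solution: p = 3711 + 4317t, q = -1182 - 1375t for integer t.
-7048 ≤ 3711 + 4317t ≤ 14215 gives t ∈ [-2, 2], which is 5 values.

5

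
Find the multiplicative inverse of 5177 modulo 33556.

gcd(33556, 5177) = 1.
By Bézout, 5177×(-8167) + 33556×(1260) = 1.
So 5177×-8167 ≡ 1 (mod 33556), and -8167 mod 33556 = 25389.

25389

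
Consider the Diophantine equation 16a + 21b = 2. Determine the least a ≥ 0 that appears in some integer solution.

gcd(21, 16) = 1  (21 = 1*16 + 5, 16 = 3*5 + 1, 5 = 5*1).
1 divides 2, so solutions exist.
Back-substituting, 16*(4) + 21*(-3) = 1.
Scale by 2/1 = 2: (a₀, b₀) = (8, -6).
General solution: a = 8 + 21t, b = -6 - 16t for integer t.
a ≥ 0: smallest is 8 mod 21 = 8 (at t = 0), with b = -6.

8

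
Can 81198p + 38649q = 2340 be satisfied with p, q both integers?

gcd(81198, 38649):
  81198 = 2×38649 + 3900
  38649 = 9×3900 + 3549
  3900 = 1×3549 + 351
  3549 = 10×351 + 39
  351 = 9×39
so gcd(81198, 38649) = 39.
39 divides 2340, so integer solutions exist.

yes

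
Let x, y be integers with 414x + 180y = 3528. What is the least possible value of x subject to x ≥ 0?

gcd(414, 180) = 18.
18 divides 3528, so solutions exist.
By Bézout, 414*(-3) + 180*(7) = 18.
Scale by 3528/18 = 196: (x₀, y₀) = (-588, 1372).
General solution: x = -588 + 10t, y = 1372 - 23t for integer t.
x ≥ 0: smallest is -588 mod 10 = 2 (at t = 59), with y = 15.

2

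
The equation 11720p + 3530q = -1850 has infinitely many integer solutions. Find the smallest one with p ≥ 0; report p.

317

gcd(11720, 3530) = 10.
10 divides -1850, so solutions exist.
By Bézout, 11720·(25) + 3530·(-83) = 10.
Scale by -1850/10 = -185: (p₀, q₀) = (-4625, 15355).
General solution: p = -4625 + 353t, q = 15355 - 1172t for integer t.
p ≥ 0: smallest is -4625 mod 353 = 317 (at t = 14), with q = -1053.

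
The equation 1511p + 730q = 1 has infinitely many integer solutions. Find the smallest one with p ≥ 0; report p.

gcd(1511, 730) = 1  (1511 = 2·730 + 51, 730 = 14·51 + 16, 51 = 3·16 + 3, 16 = 5·3 + 1, 3 = 3·1).
1 divides 1, so solutions exist.
Back-substituting, 1511·(-229) + 730·(474) = 1.
Scale by 1/1 = 1: (p₀, q₀) = (-229, 474).
General solution: p = -229 + 730t, q = 474 - 1511t for integer t.
p ≥ 0: smallest is -229 mod 730 = 501 (at t = 1), with q = -1037.

501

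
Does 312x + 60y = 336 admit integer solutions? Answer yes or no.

yes

gcd(312, 60) = 12  (312 = 5×60 + 12, 60 = 5×12).
12 divides 336, so integer solutions exist.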